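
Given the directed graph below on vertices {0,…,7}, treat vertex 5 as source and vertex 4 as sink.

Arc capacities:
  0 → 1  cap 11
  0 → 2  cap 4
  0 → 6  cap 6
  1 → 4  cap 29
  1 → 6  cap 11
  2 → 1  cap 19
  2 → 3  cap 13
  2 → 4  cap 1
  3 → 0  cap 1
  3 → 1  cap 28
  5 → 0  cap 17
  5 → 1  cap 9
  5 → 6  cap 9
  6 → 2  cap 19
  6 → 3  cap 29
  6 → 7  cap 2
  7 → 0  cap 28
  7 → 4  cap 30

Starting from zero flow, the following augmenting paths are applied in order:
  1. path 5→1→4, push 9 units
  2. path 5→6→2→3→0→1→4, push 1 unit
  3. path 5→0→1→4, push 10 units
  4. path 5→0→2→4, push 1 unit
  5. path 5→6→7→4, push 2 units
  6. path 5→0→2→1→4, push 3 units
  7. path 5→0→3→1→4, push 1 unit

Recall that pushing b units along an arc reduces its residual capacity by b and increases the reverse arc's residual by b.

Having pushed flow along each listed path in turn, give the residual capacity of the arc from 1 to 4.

after path 1 (5→1→4, push 9): res(1,4)=20
after path 2 (5→6→2→3→0→1→4, push 1): res(1,4)=19
after path 3 (5→0→1→4, push 10): res(1,4)=9
after path 4 (5→0→2→4, push 1): res(1,4)=9
after path 5 (5→6→7→4, push 2): res(1,4)=9
after path 6 (5→0→2→1→4, push 3): res(1,4)=6
after path 7 (5→0→3→1→4, push 1): res(1,4)=5

Residual capacity of (1,4): 5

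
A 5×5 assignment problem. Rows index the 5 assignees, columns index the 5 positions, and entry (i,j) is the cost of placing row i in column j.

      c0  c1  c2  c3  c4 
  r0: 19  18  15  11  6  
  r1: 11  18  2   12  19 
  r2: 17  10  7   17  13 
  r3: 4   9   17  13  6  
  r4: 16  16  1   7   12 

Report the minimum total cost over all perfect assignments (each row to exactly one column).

Minimum assignment cost: 29

optimal assignment: row0→col4 (cost 6), row1→col2 (cost 2), row2→col1 (cost 10), row3→col0 (cost 4), row4→col3 (cost 7)
total = 6 + 2 + 10 + 4 + 7 = 29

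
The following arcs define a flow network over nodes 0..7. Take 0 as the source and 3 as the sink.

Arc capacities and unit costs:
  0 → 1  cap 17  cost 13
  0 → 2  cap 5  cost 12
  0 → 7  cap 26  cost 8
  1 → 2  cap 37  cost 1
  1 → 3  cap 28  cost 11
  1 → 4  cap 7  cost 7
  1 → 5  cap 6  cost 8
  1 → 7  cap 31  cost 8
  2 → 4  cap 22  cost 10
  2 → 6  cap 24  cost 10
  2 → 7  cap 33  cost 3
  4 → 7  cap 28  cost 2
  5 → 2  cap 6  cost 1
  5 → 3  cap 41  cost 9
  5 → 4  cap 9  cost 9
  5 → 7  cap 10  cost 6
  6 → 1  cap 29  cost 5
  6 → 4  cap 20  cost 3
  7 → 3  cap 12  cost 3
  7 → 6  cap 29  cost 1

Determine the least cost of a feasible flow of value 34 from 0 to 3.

Minimum cost for 34 units: 665

shortest-cost path #1: 0→7→3 push 12 @ unit cost 11 (adds 132)
shortest-cost path #2: 0→1→3 push 17 @ unit cost 24 (adds 408)
shortest-cost path #3: 0→7→6→1→3 push 5 @ unit cost 25 (adds 125)
total cost = 665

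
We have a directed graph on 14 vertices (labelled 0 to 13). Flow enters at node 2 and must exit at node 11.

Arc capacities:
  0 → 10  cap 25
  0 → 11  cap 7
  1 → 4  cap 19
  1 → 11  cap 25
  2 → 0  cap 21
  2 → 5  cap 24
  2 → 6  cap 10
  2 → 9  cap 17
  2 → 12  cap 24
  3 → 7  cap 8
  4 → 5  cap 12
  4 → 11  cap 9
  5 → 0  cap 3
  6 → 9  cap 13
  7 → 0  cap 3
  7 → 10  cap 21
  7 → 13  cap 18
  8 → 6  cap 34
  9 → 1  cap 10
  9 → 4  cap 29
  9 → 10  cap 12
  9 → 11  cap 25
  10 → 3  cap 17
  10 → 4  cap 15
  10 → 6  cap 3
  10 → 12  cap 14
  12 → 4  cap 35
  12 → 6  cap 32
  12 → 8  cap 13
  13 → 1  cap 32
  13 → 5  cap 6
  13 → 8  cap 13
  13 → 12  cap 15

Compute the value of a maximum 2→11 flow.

augment #1: 2→0→11 bottleneck 7, total now 7
augment #2: 2→9→11 bottleneck 17, total now 24
augment #3: 2→6→9→11 bottleneck 8, total now 32
augment #4: 2→12→4→11 bottleneck 9, total now 41
augment #5: 2→6→9→1→11 bottleneck 2, total now 43
augment #6: 2→12→6→9→1→11 bottleneck 3, total now 46
augment #7: 2→0→10→3→7→13→1→11 bottleneck 8, total now 54

Maximum flow value: 54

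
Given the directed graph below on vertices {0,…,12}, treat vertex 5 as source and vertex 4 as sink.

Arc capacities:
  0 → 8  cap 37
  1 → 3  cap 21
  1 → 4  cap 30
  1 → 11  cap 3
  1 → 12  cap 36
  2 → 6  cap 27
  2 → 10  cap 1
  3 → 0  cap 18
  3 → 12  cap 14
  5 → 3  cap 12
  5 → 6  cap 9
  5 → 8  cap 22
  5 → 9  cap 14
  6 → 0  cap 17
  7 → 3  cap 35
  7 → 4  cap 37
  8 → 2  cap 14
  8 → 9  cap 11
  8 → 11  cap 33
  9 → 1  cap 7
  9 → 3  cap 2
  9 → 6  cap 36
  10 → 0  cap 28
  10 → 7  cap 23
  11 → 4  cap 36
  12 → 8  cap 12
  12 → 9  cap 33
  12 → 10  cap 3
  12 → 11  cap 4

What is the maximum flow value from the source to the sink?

Maximum flow value: 47

augment #1: 5→8→11→4 bottleneck 22, total now 22
augment #2: 5→9→1→4 bottleneck 7, total now 29
augment #3: 5→3→12→11→4 bottleneck 4, total now 33
augment #4: 5→3→0→8→11→4 bottleneck 8, total now 41
augment #5: 5→6→0→8→11→4 bottleneck 2, total now 43
augment #6: 5→9→3→12→10→7→4 bottleneck 2, total now 45
augment #7: 5→6→0→3→12→10→7→4 bottleneck 1, total now 46
augment #8: 5→6→0→8→2→10→7→4 bottleneck 1, total now 47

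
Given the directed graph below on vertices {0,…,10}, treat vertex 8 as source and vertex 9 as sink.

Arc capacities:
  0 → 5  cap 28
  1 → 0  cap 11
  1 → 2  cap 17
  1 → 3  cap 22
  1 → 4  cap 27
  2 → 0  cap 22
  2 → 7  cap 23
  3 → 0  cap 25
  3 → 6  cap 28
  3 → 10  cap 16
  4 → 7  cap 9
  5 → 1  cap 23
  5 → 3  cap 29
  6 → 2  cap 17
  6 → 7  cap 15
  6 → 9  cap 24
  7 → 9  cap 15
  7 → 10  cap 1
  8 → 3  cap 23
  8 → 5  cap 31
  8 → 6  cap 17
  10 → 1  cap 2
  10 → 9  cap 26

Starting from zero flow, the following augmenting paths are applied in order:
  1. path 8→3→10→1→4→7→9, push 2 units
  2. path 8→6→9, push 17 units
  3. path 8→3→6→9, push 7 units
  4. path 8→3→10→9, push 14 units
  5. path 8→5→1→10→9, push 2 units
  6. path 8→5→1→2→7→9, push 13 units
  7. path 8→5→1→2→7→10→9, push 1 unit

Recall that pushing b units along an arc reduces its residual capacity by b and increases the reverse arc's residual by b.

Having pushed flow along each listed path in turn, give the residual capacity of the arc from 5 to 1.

after path 1 (8→3→10→1→4→7→9, push 2): res(5,1)=23
after path 2 (8→6→9, push 17): res(5,1)=23
after path 3 (8→3→6→9, push 7): res(5,1)=23
after path 4 (8→3→10→9, push 14): res(5,1)=23
after path 5 (8→5→1→10→9, push 2): res(5,1)=21
after path 6 (8→5→1→2→7→9, push 13): res(5,1)=8
after path 7 (8→5→1→2→7→10→9, push 1): res(5,1)=7

Residual capacity of (5,1): 7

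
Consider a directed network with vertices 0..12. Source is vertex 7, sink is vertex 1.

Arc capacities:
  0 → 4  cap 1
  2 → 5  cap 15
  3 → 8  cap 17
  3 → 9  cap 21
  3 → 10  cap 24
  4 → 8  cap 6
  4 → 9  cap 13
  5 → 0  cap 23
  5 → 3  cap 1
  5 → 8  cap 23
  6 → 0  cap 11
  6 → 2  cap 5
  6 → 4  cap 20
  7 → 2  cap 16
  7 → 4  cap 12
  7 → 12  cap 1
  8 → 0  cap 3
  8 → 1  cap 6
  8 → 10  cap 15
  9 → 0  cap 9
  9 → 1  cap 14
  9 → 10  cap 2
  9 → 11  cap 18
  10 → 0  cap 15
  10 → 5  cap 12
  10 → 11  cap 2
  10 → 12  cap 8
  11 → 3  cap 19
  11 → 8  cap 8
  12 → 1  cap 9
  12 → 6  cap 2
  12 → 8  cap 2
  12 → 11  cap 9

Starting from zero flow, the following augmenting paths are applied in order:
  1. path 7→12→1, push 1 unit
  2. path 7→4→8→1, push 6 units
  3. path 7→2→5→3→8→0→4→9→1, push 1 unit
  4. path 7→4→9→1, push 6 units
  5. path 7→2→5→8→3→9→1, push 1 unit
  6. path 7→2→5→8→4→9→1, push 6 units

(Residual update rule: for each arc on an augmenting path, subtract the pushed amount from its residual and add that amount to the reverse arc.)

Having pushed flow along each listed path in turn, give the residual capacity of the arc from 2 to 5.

after path 1 (7→12→1, push 1): res(2,5)=15
after path 2 (7→4→8→1, push 6): res(2,5)=15
after path 3 (7→2→5→3→8→0→4→9→1, push 1): res(2,5)=14
after path 4 (7→4→9→1, push 6): res(2,5)=14
after path 5 (7→2→5→8→3→9→1, push 1): res(2,5)=13
after path 6 (7→2→5→8→4→9→1, push 6): res(2,5)=7

Residual capacity of (2,5): 7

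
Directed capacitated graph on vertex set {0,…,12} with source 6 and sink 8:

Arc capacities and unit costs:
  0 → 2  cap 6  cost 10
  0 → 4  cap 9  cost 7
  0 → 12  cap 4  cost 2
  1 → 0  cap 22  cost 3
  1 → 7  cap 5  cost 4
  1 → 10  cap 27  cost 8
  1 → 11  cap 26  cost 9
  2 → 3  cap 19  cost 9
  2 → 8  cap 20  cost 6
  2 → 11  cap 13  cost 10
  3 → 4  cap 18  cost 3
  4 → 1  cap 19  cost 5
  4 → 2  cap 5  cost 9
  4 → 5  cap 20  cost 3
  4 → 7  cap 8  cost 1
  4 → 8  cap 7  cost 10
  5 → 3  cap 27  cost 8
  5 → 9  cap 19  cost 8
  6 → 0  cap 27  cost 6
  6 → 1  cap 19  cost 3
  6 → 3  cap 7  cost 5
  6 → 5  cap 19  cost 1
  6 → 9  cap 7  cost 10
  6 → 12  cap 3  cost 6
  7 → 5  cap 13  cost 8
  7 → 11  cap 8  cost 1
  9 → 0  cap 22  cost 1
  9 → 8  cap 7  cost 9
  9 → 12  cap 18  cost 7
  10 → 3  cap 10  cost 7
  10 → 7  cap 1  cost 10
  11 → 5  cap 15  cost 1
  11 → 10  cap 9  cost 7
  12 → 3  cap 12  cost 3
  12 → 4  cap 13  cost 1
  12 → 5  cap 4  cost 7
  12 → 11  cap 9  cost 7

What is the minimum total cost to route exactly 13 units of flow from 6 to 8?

Minimum cost for 13 units: 231

shortest-cost path #1: 6→12→4→8 push 3 @ unit cost 17 (adds 51)
shortest-cost path #2: 6→3→4→8 push 4 @ unit cost 18 (adds 72)
shortest-cost path #3: 6→5→9→8 push 6 @ unit cost 18 (adds 108)
total cost = 231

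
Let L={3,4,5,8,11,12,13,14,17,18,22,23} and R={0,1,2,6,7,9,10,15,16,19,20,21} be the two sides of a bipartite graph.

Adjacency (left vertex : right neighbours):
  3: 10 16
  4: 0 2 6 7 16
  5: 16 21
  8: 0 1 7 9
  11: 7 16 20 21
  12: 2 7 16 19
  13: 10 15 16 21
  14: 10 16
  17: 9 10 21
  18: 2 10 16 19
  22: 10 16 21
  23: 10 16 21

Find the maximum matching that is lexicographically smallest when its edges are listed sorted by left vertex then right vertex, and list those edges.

Lex-smallest maximum matching: {(3,10), (4,0), (5,16), (8,1), (11,7), (12,2), (13,15), (17,9), (18,19), (22,21)}

|M| = 10 (so the lex-smallest maximum matching has 10 edges)
process left vertices in ascending order; for each, take the smallest-labelled available neighbour that still permits 10 edges overall, or leave it unmatched if none does
lex-smallest matching: {3-10, 4-0, 5-16, 8-1, 11-7, 12-2, 13-15, 17-9, 18-19, 22-21}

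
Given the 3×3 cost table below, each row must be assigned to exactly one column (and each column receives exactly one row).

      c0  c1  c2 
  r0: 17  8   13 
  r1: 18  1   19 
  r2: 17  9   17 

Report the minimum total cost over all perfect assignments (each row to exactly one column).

optimal assignment: row0→col2 (cost 13), row1→col1 (cost 1), row2→col0 (cost 17)
total = 13 + 1 + 17 = 31

Minimum assignment cost: 31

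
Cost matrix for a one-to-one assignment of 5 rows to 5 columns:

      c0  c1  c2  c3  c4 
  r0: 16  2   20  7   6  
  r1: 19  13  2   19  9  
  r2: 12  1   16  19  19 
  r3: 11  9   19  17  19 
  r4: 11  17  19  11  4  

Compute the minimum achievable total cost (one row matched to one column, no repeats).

Minimum assignment cost: 25

optimal assignment: row0→col3 (cost 7), row1→col2 (cost 2), row2→col1 (cost 1), row3→col0 (cost 11), row4→col4 (cost 4)
total = 7 + 2 + 1 + 11 + 4 = 25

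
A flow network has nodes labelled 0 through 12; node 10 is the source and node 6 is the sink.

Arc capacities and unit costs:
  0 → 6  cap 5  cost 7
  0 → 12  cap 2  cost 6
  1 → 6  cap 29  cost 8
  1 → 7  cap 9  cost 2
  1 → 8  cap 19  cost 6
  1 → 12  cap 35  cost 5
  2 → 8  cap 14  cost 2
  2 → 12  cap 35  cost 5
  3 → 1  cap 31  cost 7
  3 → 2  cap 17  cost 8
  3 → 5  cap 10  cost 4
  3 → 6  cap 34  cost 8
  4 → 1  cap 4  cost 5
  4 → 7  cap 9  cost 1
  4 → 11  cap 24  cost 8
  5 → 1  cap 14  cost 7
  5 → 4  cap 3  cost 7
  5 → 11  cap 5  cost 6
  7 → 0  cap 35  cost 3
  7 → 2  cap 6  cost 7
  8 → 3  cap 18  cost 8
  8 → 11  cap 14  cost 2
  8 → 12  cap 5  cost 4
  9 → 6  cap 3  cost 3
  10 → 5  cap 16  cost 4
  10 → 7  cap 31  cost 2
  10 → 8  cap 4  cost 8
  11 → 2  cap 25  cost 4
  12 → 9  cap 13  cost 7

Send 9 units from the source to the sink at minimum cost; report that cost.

shortest-cost path #1: 10→7→0→6 push 5 @ unit cost 12 (adds 60)
shortest-cost path #2: 10→5→1→6 push 4 @ unit cost 19 (adds 76)
total cost = 136

Minimum cost for 9 units: 136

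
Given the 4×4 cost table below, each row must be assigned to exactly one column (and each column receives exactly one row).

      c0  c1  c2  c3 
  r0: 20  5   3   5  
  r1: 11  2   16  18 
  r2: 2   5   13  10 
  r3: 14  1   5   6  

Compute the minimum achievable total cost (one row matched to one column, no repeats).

optimal assignment: row0→col2 (cost 3), row1→col1 (cost 2), row2→col0 (cost 2), row3→col3 (cost 6)
total = 3 + 2 + 2 + 6 = 13

Minimum assignment cost: 13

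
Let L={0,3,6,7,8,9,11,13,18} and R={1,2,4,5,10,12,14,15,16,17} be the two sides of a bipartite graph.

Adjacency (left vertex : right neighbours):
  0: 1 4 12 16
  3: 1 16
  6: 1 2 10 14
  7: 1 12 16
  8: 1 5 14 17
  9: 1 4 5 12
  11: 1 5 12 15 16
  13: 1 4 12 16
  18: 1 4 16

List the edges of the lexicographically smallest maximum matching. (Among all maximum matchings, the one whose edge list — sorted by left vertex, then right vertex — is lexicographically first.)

Lex-smallest maximum matching: {(0,1), (3,16), (6,2), (7,12), (8,14), (9,5), (11,15), (13,4)}

|M| = 8 (so the lex-smallest maximum matching has 8 edges)
process left vertices in ascending order; for each, take the smallest-labelled available neighbour that still permits 8 edges overall, or leave it unmatched if none does
lex-smallest matching: {0-1, 3-16, 6-2, 7-12, 8-14, 9-5, 11-15, 13-4}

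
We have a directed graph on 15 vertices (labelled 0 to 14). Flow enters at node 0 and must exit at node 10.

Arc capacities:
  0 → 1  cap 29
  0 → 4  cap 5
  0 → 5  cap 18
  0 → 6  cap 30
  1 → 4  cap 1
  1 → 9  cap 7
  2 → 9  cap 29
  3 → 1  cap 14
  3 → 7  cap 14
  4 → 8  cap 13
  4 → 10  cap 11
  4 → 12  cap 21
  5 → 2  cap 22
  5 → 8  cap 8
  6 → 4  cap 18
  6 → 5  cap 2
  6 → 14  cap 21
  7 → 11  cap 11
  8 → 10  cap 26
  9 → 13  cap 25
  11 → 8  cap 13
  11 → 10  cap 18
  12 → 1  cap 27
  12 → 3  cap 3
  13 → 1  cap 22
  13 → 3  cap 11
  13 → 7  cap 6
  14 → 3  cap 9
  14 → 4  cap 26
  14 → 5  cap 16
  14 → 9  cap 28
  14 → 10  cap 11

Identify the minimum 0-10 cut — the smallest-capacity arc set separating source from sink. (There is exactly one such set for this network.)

augment #1: 0→4→10 push 5
augment #2: 0→1→4→10 push 1
augment #3: 0→5→8→10 push 8
augment #4: 0→6→4→10 push 5
augment #5: 0→6→14→10 push 11
augment #6: 0→6→4→8→10 push 13
augment #7: 0→1→9→13→7→11→10 push 6
augment #8: 0→6→14→3→7→11→10 push 1
augment #9: 0→1→9→13→3→7→11→10 push 1
augment #10: 0→5→2→9→13→3→7→11→10 push 3
max flow = 54; residual-reachable set from 0 gives S-side
cut edges (S→T): {(4,8), (4,10), (5,8), (7,11), (14,10)} total cap 54

Min-cut arcs: {(4,8), (4,10), (5,8), (7,11), (14,10)} (total capacity 54)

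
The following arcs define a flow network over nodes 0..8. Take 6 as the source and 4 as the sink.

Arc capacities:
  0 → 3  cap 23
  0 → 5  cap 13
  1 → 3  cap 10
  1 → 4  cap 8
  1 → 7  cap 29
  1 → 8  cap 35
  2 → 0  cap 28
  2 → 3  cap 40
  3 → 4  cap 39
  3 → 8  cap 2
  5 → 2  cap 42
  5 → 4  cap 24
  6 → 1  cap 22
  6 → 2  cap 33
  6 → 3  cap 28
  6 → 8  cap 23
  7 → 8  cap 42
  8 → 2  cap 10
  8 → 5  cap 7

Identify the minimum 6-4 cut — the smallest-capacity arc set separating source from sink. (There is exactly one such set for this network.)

Min-cut arcs: {(0,5), (1,4), (3,4), (8,5)} (total capacity 67)

augment #1: 6→1→4 push 8
augment #2: 6→3→4 push 28
augment #3: 6→1→3→4 push 10
augment #4: 6→2→3→4 push 1
augment #5: 6→8→5→4 push 7
augment #6: 6→2→0→5→4 push 13
max flow = 67; residual-reachable set from 6 gives S-side
cut edges (S→T): {(0,5), (1,4), (3,4), (8,5)} total cap 67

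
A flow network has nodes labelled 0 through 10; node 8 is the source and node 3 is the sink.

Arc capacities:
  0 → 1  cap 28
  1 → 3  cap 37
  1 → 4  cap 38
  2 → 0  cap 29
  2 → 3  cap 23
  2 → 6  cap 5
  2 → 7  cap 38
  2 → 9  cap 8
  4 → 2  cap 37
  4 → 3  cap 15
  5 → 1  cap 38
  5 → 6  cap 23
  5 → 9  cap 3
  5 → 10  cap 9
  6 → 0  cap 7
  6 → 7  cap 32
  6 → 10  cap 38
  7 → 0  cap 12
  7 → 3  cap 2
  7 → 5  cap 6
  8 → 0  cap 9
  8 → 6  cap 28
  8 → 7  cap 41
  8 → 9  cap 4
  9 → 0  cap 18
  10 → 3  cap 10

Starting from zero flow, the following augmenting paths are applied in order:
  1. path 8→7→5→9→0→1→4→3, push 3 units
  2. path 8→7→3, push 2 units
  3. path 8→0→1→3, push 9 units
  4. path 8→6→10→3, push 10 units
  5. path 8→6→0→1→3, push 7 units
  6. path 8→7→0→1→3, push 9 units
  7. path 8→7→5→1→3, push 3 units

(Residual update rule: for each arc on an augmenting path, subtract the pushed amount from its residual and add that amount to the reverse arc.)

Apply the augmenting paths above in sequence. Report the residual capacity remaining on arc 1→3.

Residual capacity of (1,3): 9

after path 1 (8→7→5→9→0→1→4→3, push 3): res(1,3)=37
after path 2 (8→7→3, push 2): res(1,3)=37
after path 3 (8→0→1→3, push 9): res(1,3)=28
after path 4 (8→6→10→3, push 10): res(1,3)=28
after path 5 (8→6→0→1→3, push 7): res(1,3)=21
after path 6 (8→7→0→1→3, push 9): res(1,3)=12
after path 7 (8→7→5→1→3, push 3): res(1,3)=9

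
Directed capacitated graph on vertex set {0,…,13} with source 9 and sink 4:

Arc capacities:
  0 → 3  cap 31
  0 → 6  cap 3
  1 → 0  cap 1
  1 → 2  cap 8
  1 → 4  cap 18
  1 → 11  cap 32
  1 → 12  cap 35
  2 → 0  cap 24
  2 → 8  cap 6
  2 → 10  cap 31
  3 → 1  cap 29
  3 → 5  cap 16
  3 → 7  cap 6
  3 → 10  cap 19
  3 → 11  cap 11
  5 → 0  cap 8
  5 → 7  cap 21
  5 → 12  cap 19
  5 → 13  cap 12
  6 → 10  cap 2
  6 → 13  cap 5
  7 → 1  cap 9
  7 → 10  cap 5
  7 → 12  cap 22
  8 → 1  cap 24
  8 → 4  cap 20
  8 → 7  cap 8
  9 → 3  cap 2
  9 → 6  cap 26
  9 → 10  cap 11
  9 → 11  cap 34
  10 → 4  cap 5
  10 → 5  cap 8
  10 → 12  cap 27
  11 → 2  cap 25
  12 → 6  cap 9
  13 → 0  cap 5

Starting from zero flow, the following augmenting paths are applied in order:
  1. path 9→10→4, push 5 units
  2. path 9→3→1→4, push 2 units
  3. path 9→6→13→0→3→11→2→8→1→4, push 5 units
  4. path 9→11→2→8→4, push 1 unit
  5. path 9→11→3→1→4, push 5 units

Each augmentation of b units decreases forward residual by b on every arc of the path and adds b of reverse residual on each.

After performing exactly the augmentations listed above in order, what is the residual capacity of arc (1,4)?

Residual capacity of (1,4): 6

after path 1 (9→10→4, push 5): res(1,4)=18
after path 2 (9→3→1→4, push 2): res(1,4)=16
after path 3 (9→6→13→0→3→11→2→8→1→4, push 5): res(1,4)=11
after path 4 (9→11→2→8→4, push 1): res(1,4)=11
after path 5 (9→11→3→1→4, push 5): res(1,4)=6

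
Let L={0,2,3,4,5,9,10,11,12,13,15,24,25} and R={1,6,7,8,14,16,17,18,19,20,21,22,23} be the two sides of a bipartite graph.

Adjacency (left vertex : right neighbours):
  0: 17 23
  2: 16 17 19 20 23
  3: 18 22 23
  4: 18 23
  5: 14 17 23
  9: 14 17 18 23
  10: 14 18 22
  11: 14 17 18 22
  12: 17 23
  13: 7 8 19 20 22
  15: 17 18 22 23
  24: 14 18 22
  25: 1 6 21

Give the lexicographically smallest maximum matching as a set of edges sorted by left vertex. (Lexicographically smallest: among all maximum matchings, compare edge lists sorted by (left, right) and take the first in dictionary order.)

|M| = 8 (so the lex-smallest maximum matching has 8 edges)
process left vertices in ascending order; for each, take the smallest-labelled available neighbour that still permits 8 edges overall, or leave it unmatched if none does
lex-smallest matching: {0-17, 2-16, 3-18, 4-23, 5-14, 10-22, 13-7, 25-1}

Lex-smallest maximum matching: {(0,17), (2,16), (3,18), (4,23), (5,14), (10,22), (13,7), (25,1)}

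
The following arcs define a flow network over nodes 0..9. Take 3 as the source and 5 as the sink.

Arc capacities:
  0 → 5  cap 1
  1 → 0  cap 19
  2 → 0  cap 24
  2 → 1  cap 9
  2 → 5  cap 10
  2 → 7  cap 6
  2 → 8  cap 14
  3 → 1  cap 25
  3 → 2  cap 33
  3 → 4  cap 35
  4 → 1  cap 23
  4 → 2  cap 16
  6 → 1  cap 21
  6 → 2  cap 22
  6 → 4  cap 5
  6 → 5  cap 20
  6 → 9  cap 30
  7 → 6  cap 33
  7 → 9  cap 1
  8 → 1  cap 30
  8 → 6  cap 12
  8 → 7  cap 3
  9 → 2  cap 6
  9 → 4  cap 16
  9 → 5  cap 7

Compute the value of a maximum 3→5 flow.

Maximum flow value: 31

augment #1: 3→2→5 bottleneck 10, total now 10
augment #2: 3→1→0→5 bottleneck 1, total now 11
augment #3: 3→2→7→6→5 bottleneck 6, total now 17
augment #4: 3→2→8→6→5 bottleneck 12, total now 29
augment #5: 3→2→8→7→6→5 bottleneck 2, total now 31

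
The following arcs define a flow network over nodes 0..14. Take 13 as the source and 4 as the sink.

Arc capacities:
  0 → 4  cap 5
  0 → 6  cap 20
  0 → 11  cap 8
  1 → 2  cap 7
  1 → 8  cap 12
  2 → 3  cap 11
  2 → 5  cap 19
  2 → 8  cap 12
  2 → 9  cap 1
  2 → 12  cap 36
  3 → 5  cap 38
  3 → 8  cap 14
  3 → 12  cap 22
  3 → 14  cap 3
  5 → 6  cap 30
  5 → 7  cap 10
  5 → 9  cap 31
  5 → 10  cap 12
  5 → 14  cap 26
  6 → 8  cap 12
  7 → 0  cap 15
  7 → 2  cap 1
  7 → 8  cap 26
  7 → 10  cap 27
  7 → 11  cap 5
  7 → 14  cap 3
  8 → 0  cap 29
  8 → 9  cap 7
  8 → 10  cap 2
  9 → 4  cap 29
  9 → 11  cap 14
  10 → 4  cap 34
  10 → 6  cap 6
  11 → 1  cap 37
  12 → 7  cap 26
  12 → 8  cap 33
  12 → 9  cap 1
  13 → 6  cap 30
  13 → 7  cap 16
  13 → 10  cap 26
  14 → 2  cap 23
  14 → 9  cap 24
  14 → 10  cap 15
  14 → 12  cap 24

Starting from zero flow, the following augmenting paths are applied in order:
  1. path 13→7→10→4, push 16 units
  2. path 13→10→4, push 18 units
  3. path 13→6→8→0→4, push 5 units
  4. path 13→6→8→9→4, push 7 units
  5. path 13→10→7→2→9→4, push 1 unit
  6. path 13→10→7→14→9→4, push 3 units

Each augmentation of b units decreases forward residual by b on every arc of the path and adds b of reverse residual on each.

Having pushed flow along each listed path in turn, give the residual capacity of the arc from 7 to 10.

after path 1 (13→7→10→4, push 16): res(7,10)=11
after path 2 (13→10→4, push 18): res(7,10)=11
after path 3 (13→6→8→0→4, push 5): res(7,10)=11
after path 4 (13→6→8→9→4, push 7): res(7,10)=11
after path 5 (13→10→7→2→9→4, push 1): res(7,10)=12
after path 6 (13→10→7→14→9→4, push 3): res(7,10)=15

Residual capacity of (7,10): 15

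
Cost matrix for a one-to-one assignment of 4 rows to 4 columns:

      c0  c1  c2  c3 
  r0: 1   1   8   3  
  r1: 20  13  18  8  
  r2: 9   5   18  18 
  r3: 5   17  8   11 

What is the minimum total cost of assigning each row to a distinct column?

Minimum assignment cost: 22

optimal assignment: row0→col0 (cost 1), row1→col3 (cost 8), row2→col1 (cost 5), row3→col2 (cost 8)
total = 1 + 8 + 5 + 8 = 22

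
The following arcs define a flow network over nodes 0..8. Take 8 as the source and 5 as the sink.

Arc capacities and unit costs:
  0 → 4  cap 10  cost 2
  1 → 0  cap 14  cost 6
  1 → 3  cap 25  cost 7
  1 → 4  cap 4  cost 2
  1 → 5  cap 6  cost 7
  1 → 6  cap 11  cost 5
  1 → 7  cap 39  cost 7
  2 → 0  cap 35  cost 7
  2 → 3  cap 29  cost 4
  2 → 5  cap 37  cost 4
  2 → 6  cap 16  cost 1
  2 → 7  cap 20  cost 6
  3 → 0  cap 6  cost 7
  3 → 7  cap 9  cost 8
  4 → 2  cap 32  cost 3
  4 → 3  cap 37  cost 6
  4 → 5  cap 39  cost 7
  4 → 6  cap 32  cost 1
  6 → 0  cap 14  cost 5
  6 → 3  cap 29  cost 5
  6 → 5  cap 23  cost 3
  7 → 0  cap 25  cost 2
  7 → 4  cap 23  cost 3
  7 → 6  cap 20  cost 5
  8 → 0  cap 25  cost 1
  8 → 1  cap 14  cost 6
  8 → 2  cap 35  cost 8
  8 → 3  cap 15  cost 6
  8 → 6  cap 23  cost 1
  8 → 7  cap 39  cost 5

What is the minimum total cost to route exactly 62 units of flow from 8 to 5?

Minimum cost for 62 units: 540

shortest-cost path #1: 8→6→5 push 23 @ unit cost 4 (adds 92)
shortest-cost path #2: 8→0→4→5 push 10 @ unit cost 10 (adds 100)
shortest-cost path #3: 8→2→5 push 29 @ unit cost 12 (adds 348)
total cost = 540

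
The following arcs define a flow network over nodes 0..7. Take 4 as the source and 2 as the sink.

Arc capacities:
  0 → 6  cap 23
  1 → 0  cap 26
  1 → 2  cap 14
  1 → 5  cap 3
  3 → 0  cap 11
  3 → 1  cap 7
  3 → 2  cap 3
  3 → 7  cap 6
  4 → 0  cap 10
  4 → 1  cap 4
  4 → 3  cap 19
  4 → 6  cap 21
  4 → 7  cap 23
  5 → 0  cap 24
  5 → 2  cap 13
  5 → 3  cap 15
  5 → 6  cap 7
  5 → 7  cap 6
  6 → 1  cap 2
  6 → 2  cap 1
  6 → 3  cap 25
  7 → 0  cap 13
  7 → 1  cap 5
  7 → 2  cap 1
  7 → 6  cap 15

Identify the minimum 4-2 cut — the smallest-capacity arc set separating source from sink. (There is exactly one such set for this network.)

Min-cut arcs: {(1,2), (1,5), (3,2), (6,2), (7,2)} (total capacity 22)

augment #1: 4→1→2 push 4
augment #2: 4→3→2 push 3
augment #3: 4→6→2 push 1
augment #4: 4→7→2 push 1
augment #5: 4→3→1→2 push 7
augment #6: 4→6→1→2 push 2
augment #7: 4→7→1→2 push 1
augment #8: 4→7→1→5→2 push 3
max flow = 22; residual-reachable set from 4 gives S-side
cut edges (S→T): {(1,2), (1,5), (3,2), (6,2), (7,2)} total cap 22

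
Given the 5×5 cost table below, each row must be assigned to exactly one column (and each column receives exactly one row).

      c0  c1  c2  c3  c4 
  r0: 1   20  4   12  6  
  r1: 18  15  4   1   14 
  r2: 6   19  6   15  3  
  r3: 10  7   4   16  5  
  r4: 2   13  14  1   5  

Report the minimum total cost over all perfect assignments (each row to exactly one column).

optimal assignment: row0→col0 (cost 1), row1→col2 (cost 4), row2→col4 (cost 3), row3→col1 (cost 7), row4→col3 (cost 1)
total = 1 + 4 + 3 + 7 + 1 = 16

Minimum assignment cost: 16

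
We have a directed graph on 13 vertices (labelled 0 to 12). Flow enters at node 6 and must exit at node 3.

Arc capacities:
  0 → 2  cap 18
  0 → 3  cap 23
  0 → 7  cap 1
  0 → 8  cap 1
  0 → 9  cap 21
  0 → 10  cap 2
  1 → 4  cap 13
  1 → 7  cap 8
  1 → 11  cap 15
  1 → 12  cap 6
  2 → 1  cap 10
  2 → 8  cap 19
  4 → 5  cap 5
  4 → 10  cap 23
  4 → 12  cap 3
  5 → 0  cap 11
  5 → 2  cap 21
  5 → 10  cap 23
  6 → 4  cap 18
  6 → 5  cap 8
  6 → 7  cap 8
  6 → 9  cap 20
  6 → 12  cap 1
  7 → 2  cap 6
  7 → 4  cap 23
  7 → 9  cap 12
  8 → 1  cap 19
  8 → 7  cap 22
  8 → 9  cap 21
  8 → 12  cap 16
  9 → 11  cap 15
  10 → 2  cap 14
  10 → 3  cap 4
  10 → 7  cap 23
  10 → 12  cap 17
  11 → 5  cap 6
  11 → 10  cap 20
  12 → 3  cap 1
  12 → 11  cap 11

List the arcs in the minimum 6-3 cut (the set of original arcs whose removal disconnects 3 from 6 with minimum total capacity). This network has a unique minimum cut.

augment #1: 6→12→3 push 1
augment #2: 6→4→10→3 push 4
augment #3: 6→5→0→3 push 8
augment #4: 6→4→5→0→3 push 3
max flow = 16; residual-reachable set from 6 gives S-side
cut edges (S→T): {(5,0), (10,3), (12,3)} total cap 16

Min-cut arcs: {(5,0), (10,3), (12,3)} (total capacity 16)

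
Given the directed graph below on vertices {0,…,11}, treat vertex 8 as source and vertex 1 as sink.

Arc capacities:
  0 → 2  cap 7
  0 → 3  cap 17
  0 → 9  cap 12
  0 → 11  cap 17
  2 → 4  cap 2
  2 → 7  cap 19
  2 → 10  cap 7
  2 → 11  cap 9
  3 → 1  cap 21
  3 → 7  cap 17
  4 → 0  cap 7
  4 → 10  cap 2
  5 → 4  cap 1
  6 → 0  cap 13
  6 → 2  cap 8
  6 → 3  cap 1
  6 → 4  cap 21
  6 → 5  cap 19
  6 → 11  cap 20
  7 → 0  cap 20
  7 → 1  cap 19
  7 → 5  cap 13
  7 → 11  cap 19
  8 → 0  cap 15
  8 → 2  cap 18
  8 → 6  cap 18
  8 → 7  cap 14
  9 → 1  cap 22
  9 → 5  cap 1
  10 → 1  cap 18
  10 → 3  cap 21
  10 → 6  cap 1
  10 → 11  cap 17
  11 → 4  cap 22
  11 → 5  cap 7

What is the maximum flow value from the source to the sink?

Maximum flow value: 58

augment #1: 8→7→1 bottleneck 14, total now 14
augment #2: 8→0→3→1 bottleneck 15, total now 29
augment #3: 8→2→7→1 bottleneck 5, total now 34
augment #4: 8→2→10→1 bottleneck 7, total now 41
augment #5: 8→6→3→1 bottleneck 1, total now 42
augment #6: 8→2→4→10→1 bottleneck 2, total now 44
augment #7: 8→6→0→3→1 bottleneck 2, total now 46
augment #8: 8→6→0→9→1 bottleneck 11, total now 57
augment #9: 8→2→7→0→9→1 bottleneck 1, total now 58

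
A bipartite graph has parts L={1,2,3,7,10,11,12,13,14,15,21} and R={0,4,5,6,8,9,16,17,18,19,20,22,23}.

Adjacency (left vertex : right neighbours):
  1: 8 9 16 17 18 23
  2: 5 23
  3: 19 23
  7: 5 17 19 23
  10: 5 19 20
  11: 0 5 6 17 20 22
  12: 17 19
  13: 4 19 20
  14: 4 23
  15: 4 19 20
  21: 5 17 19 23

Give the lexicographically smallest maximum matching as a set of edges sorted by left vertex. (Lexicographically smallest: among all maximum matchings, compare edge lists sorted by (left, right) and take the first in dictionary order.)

Lex-smallest maximum matching: {(1,8), (2,5), (3,19), (7,17), (10,20), (11,0), (13,4), (14,23)}

|M| = 8 (so the lex-smallest maximum matching has 8 edges)
process left vertices in ascending order; for each, take the smallest-labelled available neighbour that still permits 8 edges overall, or leave it unmatched if none does
lex-smallest matching: {1-8, 2-5, 3-19, 7-17, 10-20, 11-0, 13-4, 14-23}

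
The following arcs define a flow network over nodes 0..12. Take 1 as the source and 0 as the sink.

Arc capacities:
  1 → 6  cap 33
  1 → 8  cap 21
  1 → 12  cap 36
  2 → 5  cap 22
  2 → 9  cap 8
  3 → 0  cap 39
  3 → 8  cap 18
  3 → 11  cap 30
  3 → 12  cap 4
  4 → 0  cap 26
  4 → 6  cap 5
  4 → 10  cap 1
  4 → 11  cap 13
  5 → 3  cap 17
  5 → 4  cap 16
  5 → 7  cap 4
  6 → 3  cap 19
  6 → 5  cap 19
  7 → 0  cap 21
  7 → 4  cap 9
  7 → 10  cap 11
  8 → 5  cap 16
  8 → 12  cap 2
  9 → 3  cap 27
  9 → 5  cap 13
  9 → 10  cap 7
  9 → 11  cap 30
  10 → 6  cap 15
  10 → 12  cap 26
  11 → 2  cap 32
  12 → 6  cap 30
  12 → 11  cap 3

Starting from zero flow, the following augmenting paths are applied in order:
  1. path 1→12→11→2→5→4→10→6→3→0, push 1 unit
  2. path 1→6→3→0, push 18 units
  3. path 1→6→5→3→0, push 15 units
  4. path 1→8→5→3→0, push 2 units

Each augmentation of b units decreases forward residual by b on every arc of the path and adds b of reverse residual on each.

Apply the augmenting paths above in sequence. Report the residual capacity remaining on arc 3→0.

Residual capacity of (3,0): 3

after path 1 (1→12→11→2→5→4→10→6→3→0, push 1): res(3,0)=38
after path 2 (1→6→3→0, push 18): res(3,0)=20
after path 3 (1→6→5→3→0, push 15): res(3,0)=5
after path 4 (1→8→5→3→0, push 2): res(3,0)=3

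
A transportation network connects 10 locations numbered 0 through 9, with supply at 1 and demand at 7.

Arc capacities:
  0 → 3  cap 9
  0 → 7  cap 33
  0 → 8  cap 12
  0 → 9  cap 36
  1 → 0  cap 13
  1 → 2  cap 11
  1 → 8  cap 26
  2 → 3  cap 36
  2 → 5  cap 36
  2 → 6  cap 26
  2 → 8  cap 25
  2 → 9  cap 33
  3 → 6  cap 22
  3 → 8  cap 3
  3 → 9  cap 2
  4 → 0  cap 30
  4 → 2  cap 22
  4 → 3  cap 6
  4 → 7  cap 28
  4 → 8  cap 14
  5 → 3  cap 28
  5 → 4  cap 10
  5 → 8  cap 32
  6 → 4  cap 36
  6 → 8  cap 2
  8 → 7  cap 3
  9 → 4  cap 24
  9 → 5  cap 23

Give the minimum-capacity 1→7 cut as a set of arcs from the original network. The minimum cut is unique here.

augment #1: 1→0→7 push 13
augment #2: 1→8→7 push 3
augment #3: 1→2→5→4→7 push 10
augment #4: 1→2→6→4→7 push 1
max flow = 27; residual-reachable set from 1 gives S-side
cut edges (S→T): {(1,0), (1,2), (8,7)} total cap 27

Min-cut arcs: {(1,0), (1,2), (8,7)} (total capacity 27)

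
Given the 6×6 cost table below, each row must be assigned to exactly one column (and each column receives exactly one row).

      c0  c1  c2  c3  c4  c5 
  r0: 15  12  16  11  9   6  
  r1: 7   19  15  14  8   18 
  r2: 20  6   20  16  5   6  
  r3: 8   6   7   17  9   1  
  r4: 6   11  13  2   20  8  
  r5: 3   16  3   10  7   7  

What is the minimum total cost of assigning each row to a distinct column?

Minimum assignment cost: 28

optimal assignment: row0→col4 (cost 9), row1→col0 (cost 7), row2→col1 (cost 6), row3→col5 (cost 1), row4→col3 (cost 2), row5→col2 (cost 3)
total = 9 + 7 + 6 + 1 + 2 + 3 = 28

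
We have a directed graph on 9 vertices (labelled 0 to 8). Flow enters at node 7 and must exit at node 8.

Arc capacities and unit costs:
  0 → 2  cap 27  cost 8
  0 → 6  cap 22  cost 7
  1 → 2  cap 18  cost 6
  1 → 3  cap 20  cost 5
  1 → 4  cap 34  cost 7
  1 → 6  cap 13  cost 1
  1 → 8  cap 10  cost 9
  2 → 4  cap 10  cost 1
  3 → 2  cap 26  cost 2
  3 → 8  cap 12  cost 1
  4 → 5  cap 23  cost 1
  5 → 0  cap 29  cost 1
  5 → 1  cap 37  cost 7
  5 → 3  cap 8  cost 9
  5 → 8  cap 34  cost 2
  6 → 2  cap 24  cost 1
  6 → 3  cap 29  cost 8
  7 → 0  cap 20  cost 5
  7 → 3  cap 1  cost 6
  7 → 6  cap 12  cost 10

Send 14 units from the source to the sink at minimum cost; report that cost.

Minimum cost for 14 units: 216

shortest-cost path #1: 7→3→8 push 1 @ unit cost 7 (adds 7)
shortest-cost path #2: 7→6→2→4→5→8 push 10 @ unit cost 15 (adds 150)
shortest-cost path #3: 7→6→3→8 push 2 @ unit cost 19 (adds 38)
shortest-cost path #4: 7→0→6→3→8 push 1 @ unit cost 21 (adds 21)
total cost = 216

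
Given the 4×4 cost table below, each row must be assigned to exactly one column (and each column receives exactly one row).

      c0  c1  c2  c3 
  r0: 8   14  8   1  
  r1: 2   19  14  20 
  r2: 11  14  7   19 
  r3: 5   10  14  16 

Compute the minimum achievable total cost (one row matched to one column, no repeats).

Minimum assignment cost: 20

optimal assignment: row0→col3 (cost 1), row1→col0 (cost 2), row2→col2 (cost 7), row3→col1 (cost 10)
total = 1 + 2 + 7 + 10 = 20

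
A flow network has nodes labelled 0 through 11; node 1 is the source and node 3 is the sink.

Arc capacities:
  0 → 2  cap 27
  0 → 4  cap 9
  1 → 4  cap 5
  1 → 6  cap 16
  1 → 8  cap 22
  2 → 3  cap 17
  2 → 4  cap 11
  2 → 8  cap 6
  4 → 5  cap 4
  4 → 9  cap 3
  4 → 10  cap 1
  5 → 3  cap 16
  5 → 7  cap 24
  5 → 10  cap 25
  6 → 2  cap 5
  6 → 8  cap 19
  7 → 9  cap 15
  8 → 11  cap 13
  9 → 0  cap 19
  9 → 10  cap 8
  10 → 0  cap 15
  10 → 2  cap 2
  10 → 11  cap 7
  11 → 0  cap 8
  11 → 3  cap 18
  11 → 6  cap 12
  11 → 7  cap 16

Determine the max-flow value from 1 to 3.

augment #1: 1→4→5→3 bottleneck 4, total now 4
augment #2: 1→6→2→3 bottleneck 5, total now 9
augment #3: 1→8→11→3 bottleneck 13, total now 22
augment #4: 1→4→10→2→3 bottleneck 1, total now 23

Maximum flow value: 23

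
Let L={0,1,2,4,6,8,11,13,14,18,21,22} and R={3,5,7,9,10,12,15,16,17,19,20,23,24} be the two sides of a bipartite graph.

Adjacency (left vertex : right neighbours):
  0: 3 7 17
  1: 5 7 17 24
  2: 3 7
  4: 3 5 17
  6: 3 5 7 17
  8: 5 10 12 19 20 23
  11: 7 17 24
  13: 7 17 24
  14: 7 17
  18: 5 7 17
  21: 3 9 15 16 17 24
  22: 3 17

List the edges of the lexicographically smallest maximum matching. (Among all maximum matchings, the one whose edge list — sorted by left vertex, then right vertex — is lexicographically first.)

|M| = 7 (so the lex-smallest maximum matching has 7 edges)
process left vertices in ascending order; for each, take the smallest-labelled available neighbour that still permits 7 edges overall, or leave it unmatched if none does
lex-smallest matching: {0-3, 1-5, 2-7, 4-17, 8-10, 11-24, 21-9}

Lex-smallest maximum matching: {(0,3), (1,5), (2,7), (4,17), (8,10), (11,24), (21,9)}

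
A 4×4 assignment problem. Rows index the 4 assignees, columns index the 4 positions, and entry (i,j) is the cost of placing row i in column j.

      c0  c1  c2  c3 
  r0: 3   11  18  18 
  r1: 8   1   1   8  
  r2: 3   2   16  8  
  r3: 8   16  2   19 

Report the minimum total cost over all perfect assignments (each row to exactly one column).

optimal assignment: row0→col0 (cost 3), row1→col1 (cost 1), row2→col3 (cost 8), row3→col2 (cost 2)
total = 3 + 1 + 8 + 2 = 14

Minimum assignment cost: 14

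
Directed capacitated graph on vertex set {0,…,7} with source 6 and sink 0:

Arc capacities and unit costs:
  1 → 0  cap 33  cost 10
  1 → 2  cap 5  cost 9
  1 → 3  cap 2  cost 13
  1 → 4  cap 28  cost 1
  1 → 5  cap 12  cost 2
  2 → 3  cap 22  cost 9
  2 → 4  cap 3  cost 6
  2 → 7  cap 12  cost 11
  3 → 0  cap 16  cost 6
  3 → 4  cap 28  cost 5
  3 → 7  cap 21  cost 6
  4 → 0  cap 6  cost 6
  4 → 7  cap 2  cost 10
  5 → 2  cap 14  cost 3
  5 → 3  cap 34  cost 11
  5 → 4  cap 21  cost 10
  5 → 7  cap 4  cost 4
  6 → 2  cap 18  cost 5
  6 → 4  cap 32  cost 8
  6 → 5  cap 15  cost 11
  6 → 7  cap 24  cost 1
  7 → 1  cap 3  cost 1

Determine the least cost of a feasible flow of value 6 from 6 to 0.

Minimum cost for 6 units: 69

shortest-cost path #1: 6→7→1→4→0 push 3 @ unit cost 9 (adds 27)
shortest-cost path #2: 6→4→0 push 3 @ unit cost 14 (adds 42)
total cost = 69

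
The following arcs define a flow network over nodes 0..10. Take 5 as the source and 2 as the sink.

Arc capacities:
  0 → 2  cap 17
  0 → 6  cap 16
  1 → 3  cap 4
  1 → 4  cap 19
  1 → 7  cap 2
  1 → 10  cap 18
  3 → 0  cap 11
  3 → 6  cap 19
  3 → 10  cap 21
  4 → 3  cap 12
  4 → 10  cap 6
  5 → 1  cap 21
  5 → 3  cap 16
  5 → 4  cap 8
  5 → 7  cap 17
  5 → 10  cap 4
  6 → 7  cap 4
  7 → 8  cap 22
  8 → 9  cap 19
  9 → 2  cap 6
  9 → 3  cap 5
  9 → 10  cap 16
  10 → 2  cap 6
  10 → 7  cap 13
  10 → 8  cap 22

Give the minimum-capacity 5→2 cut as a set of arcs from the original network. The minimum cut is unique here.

augment #1: 5→10→2 push 4
augment #2: 5→1→10→2 push 2
augment #3: 5→3→0→2 push 11
augment #4: 5→7→8→9→2 push 6
max flow = 23; residual-reachable set from 5 gives S-side
cut edges (S→T): {(3,0), (9,2), (10,2)} total cap 23

Min-cut arcs: {(3,0), (9,2), (10,2)} (total capacity 23)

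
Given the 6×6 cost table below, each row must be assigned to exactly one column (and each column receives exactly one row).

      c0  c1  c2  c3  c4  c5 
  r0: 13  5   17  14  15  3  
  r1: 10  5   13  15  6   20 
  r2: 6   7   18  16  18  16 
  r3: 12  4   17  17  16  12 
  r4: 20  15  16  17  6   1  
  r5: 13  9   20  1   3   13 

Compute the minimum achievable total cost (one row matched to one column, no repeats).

optimal assignment: row0→col5 (cost 3), row1→col2 (cost 13), row2→col0 (cost 6), row3→col1 (cost 4), row4→col4 (cost 6), row5→col3 (cost 1)
total = 3 + 13 + 6 + 4 + 6 + 1 = 33

Minimum assignment cost: 33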